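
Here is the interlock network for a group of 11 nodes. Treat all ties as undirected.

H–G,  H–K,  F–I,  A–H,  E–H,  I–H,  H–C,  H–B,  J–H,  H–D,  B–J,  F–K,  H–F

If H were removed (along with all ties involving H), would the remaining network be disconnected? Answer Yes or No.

Yes

Removing H leaves {F, I, and K} with no path to {E}, so the network splits into 7 components. H is a cut vertex.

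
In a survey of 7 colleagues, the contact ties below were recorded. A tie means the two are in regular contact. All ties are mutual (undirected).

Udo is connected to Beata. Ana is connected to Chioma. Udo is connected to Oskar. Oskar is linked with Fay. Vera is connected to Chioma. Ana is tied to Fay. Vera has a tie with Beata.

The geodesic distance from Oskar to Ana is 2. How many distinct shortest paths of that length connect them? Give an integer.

1

The shortest distance is 2, and the only length-2 path is Oskar–Fay–Ana. So there is exactly 1 shortest path.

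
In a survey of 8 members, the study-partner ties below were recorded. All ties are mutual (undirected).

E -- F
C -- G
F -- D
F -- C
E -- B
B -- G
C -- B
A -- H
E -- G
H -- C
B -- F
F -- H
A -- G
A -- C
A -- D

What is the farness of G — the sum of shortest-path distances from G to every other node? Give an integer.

Distances from G: A:1, B:1, C:1, D:2, E:1, F:2, H:2.
Sum = 1 + 1 + 1 + 2 + 1 + 2 + 2 = 10.

10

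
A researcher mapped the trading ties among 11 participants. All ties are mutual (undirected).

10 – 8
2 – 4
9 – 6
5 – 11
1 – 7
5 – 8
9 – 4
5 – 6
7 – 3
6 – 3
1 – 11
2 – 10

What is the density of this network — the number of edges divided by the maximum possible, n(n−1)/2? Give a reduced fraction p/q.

There are 12 edges and 11 nodes, so the maximum possible is C(11,2) = 55.
Density = 12/55.

12/55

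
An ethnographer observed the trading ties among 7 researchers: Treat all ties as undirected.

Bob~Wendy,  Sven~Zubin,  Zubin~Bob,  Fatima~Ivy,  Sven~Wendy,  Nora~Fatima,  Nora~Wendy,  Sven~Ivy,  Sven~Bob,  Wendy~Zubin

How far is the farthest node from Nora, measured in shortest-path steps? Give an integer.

2

Distances from Nora: Bob:2, Fatima:1, Ivy:2, Sven:2, Wendy:1, Zubin:2.
The largest is 2 (to Ivy, Bob, Zubin, and Sven), so the eccentricity of Nora is 2.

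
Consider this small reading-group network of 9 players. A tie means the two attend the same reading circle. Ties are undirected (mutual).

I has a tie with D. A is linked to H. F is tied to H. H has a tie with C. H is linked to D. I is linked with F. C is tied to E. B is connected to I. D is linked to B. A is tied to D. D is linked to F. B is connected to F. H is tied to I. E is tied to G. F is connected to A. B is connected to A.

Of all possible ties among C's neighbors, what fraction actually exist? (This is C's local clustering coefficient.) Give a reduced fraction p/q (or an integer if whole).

C's neighbors: E and H (k = 2).
Possible neighbor pairs: C(2,2) = 1. Edges among them: none → e = 0.
Clustering(C) = 0/1.

0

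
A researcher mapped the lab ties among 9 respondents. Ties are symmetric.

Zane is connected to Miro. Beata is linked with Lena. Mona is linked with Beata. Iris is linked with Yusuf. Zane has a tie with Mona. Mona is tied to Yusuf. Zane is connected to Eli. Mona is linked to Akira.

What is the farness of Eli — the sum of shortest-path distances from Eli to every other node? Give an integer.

Distances from Eli: Akira:3, Beata:3, Iris:4, Lena:4, Miro:2, Mona:2, Yusuf:3, Zane:1.
Sum = 3 + 3 + 4 + 4 + 2 + 2 + 3 + 1 = 22.

22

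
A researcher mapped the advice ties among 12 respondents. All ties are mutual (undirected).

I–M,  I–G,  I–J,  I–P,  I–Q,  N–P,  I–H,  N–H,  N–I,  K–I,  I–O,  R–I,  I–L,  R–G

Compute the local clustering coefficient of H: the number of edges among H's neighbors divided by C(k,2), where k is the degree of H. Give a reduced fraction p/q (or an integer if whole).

H's neighbors: I and N (k = 2).
Possible neighbor pairs: C(2,2) = 1. Edges among them: I–N → e = 1.
Clustering(H) = 1/1.

1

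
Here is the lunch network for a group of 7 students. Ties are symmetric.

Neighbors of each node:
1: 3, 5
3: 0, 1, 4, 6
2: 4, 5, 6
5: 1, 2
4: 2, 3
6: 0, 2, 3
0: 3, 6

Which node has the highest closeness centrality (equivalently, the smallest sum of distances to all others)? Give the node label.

Farness (sum of distances to all others) for each node — 0:11, 1:10, 2:9, 3:8, 4:10, 5:11, 6:9.
The smallest farness is 8, for 3, so 3 has the highest closeness.

3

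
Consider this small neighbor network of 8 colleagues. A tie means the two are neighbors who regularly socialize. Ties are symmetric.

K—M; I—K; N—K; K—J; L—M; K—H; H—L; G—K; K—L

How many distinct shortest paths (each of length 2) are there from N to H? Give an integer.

The shortest distance is 2, and the only length-2 path is N–K–H. So there is exactly 1 shortest path.

1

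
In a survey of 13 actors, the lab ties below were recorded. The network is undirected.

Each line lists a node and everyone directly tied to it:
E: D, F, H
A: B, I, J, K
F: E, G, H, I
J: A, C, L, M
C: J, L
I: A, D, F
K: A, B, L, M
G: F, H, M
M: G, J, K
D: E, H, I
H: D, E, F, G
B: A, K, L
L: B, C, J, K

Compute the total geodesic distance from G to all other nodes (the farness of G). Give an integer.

Distances from G: A:3, B:3, C:3, D:2, E:2, F:1, H:1, I:2, J:2, K:2, L:3, M:1.
Sum = 3 + 3 + 3 + 2 + 2 + 1 + 1 + 2 + 2 + 2 + 3 + 1 = 25.

25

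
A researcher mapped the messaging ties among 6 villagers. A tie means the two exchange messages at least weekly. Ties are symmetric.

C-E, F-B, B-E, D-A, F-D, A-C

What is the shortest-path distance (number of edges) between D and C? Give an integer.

One shortest route is D – A – C, which uses 2 edges, and D and C are not directly tied, so nothing shorter exists. So d(D,C) = 2.

2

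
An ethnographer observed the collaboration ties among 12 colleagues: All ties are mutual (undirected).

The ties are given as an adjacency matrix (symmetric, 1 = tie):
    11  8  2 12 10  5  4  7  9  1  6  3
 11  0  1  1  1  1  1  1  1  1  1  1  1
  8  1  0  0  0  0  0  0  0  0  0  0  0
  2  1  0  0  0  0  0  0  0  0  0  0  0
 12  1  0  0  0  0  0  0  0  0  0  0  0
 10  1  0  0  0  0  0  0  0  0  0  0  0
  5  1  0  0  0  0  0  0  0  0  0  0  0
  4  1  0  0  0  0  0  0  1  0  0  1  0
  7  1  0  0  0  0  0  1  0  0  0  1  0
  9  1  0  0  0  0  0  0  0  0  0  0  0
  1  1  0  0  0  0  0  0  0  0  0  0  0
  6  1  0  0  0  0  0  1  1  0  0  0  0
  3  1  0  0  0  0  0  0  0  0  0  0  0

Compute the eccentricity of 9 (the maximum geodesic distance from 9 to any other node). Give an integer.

Distances from 9: 1:2, 2:2, 3:2, 4:2, 5:2, 6:2, 7:2, 8:2, 10:2, 11:1, 12:2.
The largest is 2 (to 8, 2, 12, 10, 5, 4, 7, 1, 6, and 3), so the eccentricity of 9 is 2.

2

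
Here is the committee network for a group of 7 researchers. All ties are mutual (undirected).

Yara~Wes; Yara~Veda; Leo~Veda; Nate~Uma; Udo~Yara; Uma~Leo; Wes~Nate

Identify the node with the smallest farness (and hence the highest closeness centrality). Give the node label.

Farness (sum of distances to all others) for each node — Leo:12, Nate:12, Udo:15, Uma:13, Veda:11, Wes:11, Yara:10.
The smallest farness is 10, for Yara, so Yara has the highest closeness.

Yara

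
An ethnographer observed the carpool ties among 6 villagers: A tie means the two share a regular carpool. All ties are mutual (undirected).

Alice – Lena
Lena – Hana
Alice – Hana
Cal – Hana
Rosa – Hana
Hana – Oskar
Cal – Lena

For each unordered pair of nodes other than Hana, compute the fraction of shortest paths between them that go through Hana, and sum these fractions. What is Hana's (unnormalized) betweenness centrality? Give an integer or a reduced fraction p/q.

15/2

Pairs whose geodesics pass through Hana — Lena–Oskar: 1; Lena–Rosa: 1; Oskar–Rosa: 1; Oskar–Alice: 1; Oskar–Cal: 1; Rosa–Alice: 1; Rosa–Cal: 1; Alice–Cal: 1/2.
All other pairs contribute 0.
Summing the contributions gives betweenness(Hana) = 15/2.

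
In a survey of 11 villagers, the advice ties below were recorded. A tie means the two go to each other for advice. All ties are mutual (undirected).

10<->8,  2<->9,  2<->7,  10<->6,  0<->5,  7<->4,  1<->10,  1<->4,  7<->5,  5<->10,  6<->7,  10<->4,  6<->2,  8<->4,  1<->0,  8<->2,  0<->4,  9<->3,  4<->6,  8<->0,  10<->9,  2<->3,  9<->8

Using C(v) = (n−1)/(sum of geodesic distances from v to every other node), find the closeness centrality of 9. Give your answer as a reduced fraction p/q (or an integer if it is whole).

Distances from 9: 0:2, 1:2, 2:1, 3:1, 4:2, 5:2, 6:2, 7:2, 8:1, 10:1. Sum = 16.
n = 11, so closeness = 10/16 = 5/8.

5/8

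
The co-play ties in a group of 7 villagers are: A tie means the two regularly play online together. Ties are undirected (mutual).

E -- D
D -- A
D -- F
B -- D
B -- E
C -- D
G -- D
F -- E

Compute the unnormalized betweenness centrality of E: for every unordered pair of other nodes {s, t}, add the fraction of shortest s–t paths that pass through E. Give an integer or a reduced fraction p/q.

Pairs whose geodesics pass through E — B–F: 1/2.
All other pairs contribute 0.
Summing the contributions gives betweenness(E) = 1/2.

1/2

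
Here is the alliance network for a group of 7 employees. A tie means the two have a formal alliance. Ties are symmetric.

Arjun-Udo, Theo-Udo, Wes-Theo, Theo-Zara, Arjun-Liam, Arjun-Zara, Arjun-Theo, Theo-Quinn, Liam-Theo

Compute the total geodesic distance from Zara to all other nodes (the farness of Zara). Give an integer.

10

Distances from Zara: Arjun:1, Liam:2, Quinn:2, Theo:1, Udo:2, Wes:2.
Sum = 1 + 2 + 2 + 1 + 2 + 2 = 10.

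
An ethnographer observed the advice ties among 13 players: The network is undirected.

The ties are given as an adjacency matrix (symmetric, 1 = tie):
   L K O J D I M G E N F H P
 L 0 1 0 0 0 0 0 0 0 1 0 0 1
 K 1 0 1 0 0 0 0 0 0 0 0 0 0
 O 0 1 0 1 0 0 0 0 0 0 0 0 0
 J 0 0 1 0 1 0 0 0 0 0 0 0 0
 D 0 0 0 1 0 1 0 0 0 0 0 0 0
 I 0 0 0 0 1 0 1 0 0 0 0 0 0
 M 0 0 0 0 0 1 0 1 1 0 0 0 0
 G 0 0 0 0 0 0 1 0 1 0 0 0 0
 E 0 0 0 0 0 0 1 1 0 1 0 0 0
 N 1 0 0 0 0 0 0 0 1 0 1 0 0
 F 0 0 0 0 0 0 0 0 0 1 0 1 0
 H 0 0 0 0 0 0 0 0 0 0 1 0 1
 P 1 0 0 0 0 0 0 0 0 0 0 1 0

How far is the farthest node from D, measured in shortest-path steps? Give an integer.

Distances from D: E:3, F:5, G:3, H:6, I:1, J:1, K:3, L:4, M:2, N:4, O:2, P:5.
The largest is 6 (to H), so the eccentricity of D is 6.

6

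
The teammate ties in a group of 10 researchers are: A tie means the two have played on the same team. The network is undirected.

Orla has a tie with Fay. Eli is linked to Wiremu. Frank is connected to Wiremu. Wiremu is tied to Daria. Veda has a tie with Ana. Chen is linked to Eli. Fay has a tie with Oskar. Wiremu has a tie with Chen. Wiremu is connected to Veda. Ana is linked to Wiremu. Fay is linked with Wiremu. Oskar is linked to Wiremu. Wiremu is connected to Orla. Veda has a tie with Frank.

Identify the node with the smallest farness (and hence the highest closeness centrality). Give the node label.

Farness (sum of distances to all others) for each node — Ana:16, Chen:16, Daria:17, Eli:16, Fay:15, Frank:16, Orla:16, Oskar:16, Veda:15, Wiremu:9.
The smallest farness is 9, for Wiremu, so Wiremu has the highest closeness.

Wiremu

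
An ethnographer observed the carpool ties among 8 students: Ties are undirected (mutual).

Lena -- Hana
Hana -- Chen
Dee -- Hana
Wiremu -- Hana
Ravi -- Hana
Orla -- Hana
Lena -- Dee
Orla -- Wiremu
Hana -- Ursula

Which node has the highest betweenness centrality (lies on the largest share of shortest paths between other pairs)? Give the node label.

Unnormalized betweenness of each node: Chen:0, Dee:0, Hana:19, Lena:0, Orla:0, Ravi:0, Ursula:0, Wiremu:0.
Hana has the largest value, 19, making it the main broker — the node through which the most shortest paths run.

Hana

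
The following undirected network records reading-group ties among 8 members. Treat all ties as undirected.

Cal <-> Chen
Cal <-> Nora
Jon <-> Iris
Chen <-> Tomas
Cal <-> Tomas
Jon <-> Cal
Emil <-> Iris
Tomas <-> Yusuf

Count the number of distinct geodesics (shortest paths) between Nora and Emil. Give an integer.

The shortest distance is 4, and the only length-4 path is Nora–Cal–Jon–Iris–Emil. So there is exactly 1 shortest path.

1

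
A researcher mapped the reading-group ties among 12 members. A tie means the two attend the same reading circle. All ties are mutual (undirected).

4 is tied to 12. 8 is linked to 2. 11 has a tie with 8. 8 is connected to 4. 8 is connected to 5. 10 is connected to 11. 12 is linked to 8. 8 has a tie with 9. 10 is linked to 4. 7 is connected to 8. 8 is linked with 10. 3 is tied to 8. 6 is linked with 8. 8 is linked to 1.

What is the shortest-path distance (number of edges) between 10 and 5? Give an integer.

One shortest route is 10 – 8 – 5, which uses 2 edges, and 10 and 5 are not directly tied, so nothing shorter exists. So d(10,5) = 2.

2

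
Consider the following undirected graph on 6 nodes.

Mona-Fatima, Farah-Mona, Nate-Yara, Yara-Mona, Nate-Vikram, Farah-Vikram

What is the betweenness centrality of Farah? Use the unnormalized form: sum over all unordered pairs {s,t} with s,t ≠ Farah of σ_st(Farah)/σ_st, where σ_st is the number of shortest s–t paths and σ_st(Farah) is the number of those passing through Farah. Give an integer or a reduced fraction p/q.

Pairs whose geodesics pass through Farah — Mona–Vikram: 1; Fatima–Vikram: 1.
All other pairs contribute 0.
Summing the contributions gives betweenness(Farah) = 2.

2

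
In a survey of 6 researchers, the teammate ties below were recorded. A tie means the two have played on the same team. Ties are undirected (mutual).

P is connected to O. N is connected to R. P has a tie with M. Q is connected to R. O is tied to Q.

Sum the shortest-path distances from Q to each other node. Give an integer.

Distances from Q: M:3, N:2, O:1, P:2, R:1.
Sum = 3 + 2 + 1 + 2 + 1 = 9.

9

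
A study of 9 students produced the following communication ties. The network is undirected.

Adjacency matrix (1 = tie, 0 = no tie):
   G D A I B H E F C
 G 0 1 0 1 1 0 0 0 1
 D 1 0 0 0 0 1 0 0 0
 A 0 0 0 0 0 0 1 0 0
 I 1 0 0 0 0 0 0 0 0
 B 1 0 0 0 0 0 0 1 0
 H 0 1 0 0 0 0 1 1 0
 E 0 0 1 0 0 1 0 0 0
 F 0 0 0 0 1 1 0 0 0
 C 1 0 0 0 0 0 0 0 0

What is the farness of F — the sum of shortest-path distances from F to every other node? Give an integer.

Distances from F: A:3, B:1, C:3, D:2, E:2, G:2, H:1, I:3.
Sum = 3 + 1 + 3 + 2 + 2 + 2 + 1 + 3 = 17.

17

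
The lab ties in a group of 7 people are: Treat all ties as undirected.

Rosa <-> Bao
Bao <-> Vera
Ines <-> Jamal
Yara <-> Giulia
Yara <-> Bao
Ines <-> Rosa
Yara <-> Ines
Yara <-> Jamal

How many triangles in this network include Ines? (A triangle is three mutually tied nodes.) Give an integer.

1

Ines's neighbors: Jamal, Rosa, and Yara.
Neighbor pairs that are themselves tied: Ines–Jamal–Yara. Each forms one triangle with Ines, for 1 in total.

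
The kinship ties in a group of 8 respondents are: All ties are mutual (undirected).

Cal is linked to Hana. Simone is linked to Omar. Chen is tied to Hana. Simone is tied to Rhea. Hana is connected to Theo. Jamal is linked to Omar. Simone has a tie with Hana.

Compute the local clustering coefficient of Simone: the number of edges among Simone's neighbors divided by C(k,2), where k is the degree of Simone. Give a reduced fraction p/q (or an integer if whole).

0

Simone's neighbors: Hana, Omar, and Rhea (k = 3).
Possible neighbor pairs: C(3,2) = 3. Edges among them: none → e = 0.
Clustering(Simone) = 0/3 = 0.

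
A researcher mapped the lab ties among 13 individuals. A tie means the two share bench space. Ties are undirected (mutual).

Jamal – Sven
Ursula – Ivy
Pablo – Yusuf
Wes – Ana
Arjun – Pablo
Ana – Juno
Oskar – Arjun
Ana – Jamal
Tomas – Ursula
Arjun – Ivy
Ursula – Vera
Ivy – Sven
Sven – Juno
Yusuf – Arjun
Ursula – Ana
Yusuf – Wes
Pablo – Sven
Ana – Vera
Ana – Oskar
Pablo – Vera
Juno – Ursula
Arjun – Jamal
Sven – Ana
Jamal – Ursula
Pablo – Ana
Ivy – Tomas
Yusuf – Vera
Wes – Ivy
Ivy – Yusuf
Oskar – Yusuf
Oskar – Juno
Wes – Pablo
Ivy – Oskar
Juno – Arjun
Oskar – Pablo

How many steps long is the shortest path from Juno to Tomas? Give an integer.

2

One shortest route is Juno – Ursula – Tomas, which uses 2 edges, and Juno and Tomas are not directly tied, so nothing shorter exists. So d(Juno,Tomas) = 2.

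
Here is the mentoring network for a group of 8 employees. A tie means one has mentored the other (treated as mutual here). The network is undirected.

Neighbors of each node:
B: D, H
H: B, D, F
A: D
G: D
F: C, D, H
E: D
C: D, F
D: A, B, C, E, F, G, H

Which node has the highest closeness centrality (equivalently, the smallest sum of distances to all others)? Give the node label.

Farness (sum of distances to all others) for each node — A:13, B:12, C:12, D:7, E:13, F:11, G:13, H:11.
The smallest farness is 7, for D, so D has the highest closeness.

D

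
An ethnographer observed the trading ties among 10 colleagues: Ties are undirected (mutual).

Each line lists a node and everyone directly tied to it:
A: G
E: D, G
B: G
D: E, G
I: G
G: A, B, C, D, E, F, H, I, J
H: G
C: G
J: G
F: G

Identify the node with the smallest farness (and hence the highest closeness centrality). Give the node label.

G

Farness (sum of distances to all others) for each node — A:17, B:17, C:17, D:16, E:16, F:17, G:9, H:17, I:17, J:17.
The smallest farness is 9, for G, so G has the highest closeness.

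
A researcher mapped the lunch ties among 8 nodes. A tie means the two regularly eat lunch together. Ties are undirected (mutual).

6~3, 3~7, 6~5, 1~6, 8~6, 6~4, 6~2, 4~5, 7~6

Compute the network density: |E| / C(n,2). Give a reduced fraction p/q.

9/28

There are 9 edges and 8 nodes, so the maximum possible is C(8,2) = 28.
Density = 9/28.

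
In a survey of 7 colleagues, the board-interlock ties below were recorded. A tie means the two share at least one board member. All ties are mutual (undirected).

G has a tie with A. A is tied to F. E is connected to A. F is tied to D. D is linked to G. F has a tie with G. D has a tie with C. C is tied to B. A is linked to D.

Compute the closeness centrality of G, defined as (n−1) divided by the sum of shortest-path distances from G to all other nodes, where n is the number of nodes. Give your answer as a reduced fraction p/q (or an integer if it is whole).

3/5

Distances from G: A:1, B:3, C:2, D:1, E:2, F:1. Sum = 10.
n = 7, so closeness = 6/10 = 3/5.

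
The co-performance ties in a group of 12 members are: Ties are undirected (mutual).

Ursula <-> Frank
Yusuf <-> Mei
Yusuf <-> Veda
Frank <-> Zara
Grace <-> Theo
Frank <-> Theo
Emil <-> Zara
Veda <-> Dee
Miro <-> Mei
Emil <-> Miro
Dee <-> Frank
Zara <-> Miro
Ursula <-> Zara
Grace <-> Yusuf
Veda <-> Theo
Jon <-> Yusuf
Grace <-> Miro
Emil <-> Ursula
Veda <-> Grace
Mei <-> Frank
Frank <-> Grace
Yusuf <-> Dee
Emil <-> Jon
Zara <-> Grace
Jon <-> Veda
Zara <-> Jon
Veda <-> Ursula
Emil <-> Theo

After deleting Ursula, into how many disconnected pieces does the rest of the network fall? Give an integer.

Ursula's neighbors (Emil, Frank, Veda, and Zara) remain reachable from one another through other ties, so the rest of the network stays in one piece.

1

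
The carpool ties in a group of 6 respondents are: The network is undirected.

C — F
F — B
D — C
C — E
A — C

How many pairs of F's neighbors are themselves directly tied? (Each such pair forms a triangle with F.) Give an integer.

F's neighbors are B and C, but none of them are tied to each other, so no triangle contains F.

0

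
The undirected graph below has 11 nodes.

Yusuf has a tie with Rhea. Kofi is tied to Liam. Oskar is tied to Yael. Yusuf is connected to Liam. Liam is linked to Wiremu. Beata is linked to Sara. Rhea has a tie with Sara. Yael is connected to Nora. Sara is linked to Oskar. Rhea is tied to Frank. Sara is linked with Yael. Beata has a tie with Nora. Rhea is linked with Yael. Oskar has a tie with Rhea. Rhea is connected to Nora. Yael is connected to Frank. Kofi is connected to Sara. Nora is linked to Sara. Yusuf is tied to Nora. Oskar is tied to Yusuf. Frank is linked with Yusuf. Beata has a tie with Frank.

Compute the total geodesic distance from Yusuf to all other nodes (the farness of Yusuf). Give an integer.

Distances from Yusuf: Beata:2, Frank:1, Kofi:2, Liam:1, Nora:1, Oskar:1, Rhea:1, Sara:2, Wiremu:2, Yael:2.
Sum = 2 + 1 + 2 + 1 + 1 + 1 + 1 + 2 + 2 + 2 = 15.

15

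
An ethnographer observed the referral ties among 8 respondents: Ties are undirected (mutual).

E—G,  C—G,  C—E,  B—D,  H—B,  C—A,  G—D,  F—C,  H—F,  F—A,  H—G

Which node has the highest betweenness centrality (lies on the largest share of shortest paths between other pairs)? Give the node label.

Unnormalized betweenness of each node: A:0, B:5/6, C:29/6, D:4/3, E:0, F:17/6, G:22/3, H:29/6.
G has the largest value, 22/3, making it the main broker — the node through which the most shortest paths run.

G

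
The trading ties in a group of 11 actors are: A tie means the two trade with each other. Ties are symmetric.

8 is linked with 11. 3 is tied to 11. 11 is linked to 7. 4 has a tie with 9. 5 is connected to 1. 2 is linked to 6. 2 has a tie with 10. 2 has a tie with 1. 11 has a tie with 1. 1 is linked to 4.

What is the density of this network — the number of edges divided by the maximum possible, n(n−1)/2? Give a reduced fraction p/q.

2/11

There are 10 edges and 11 nodes, so the maximum possible is C(11,2) = 55.
Density = 10/55 = 2/11.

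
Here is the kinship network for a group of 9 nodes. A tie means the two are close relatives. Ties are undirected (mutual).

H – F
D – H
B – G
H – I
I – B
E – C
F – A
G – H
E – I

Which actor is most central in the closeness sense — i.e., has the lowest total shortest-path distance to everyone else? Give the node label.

Farness (sum of distances to all others) for each node — A:25, B:19, C:26, D:20, E:19, F:18, G:18, H:13, I:14.
The smallest farness is 13, for H, so H has the highest closeness.

H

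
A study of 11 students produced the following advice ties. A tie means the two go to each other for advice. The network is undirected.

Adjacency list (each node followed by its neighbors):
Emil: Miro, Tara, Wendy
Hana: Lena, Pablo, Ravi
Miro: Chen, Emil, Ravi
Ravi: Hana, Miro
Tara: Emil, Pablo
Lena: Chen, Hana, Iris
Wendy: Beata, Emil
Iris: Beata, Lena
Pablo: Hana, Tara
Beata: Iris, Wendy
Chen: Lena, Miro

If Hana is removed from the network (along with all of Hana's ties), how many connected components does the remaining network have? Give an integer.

1

Hana's neighbors (Lena, Pablo, and Ravi) remain reachable from one another through other ties, so the rest of the network stays in one piece.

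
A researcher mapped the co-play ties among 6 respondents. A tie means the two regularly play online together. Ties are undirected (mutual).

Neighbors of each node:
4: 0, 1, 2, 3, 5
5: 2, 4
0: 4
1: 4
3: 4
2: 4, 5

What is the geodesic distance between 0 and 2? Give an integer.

2

One shortest route is 0 – 4 – 2, which uses 2 edges, and 0 and 2 are not directly tied, so nothing shorter exists. So d(0,2) = 2.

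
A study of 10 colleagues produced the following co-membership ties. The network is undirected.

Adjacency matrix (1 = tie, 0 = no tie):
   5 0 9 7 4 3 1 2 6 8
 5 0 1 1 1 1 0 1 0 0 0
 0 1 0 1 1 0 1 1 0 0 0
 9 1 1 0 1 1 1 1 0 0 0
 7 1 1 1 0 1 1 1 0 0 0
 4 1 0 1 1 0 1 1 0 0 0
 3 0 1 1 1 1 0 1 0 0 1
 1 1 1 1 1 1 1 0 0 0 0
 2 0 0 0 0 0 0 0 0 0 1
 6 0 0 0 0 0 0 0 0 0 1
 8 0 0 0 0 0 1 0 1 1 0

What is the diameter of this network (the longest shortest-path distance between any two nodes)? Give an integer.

Eccentricity of each node (its greatest distance to any other): 0:3, 1:3, 2:4, 3:2, 4:3, 5:4, 6:4, 7:3, 8:3, 9:3.
The maximum eccentricity is 4, realized for instance by the pair 5–2 via 5 – 0 – 3 – 8 – 2. So the diameter is 4.

4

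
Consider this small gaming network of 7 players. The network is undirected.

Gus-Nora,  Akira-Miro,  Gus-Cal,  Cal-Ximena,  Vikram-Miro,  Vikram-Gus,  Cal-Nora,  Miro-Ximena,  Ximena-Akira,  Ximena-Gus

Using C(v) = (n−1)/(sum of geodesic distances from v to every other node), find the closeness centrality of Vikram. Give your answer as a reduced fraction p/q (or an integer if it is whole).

Distances from Vikram: Akira:2, Cal:2, Gus:1, Miro:1, Nora:2, Ximena:2. Sum = 10.
n = 7, so closeness = 6/10 = 3/5.

3/5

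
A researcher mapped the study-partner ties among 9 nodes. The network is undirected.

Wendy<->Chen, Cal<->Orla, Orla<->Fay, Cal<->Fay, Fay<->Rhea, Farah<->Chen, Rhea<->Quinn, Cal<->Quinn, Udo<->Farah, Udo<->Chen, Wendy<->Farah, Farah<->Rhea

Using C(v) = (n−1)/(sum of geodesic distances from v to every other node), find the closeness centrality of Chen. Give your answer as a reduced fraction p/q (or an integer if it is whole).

Distances from Chen: Cal:4, Farah:1, Fay:3, Orla:4, Quinn:3, Rhea:2, Udo:1, Wendy:1. Sum = 19.
n = 9, so closeness = 8/19.

8/19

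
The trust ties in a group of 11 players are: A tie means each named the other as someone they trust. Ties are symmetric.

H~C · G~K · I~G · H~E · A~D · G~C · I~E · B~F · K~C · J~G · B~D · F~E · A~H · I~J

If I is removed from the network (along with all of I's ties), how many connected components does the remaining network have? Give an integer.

I's neighbors (E, G, and J) remain reachable from one another through other ties, so the rest of the network stays in one piece.

1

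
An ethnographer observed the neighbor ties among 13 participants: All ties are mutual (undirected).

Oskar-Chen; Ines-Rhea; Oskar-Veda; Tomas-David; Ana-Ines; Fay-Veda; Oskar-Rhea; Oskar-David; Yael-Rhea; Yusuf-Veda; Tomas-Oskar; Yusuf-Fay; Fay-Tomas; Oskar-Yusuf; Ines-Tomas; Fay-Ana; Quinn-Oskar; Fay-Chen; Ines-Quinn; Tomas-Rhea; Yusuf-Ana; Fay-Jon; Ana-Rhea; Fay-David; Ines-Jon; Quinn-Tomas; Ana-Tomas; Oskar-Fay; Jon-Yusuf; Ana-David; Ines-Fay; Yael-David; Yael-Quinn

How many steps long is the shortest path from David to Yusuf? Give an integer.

2

One shortest route is David – Fay – Yusuf, which uses 2 edges, and David and Yusuf are not directly tied, so nothing shorter exists. So d(David,Yusuf) = 2.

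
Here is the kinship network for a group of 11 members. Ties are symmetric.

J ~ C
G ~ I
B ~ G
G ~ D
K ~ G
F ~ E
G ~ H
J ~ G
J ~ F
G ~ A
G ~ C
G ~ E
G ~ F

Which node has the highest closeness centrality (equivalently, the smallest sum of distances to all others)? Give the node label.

Farness (sum of distances to all others) for each node — A:19, B:19, C:18, D:19, E:18, F:17, G:10, H:19, I:19, J:17, K:19.
The smallest farness is 10, for G, so G has the highest closeness.

G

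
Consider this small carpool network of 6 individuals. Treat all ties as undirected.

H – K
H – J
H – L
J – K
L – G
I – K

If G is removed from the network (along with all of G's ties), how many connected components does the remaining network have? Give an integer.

1

G's neighbors (L) remain reachable from one another through other ties, so the rest of the network stays in one piece.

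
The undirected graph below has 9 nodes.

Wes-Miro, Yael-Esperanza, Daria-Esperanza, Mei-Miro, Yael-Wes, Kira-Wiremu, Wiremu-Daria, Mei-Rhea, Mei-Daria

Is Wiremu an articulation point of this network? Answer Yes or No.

Removing Wiremu leaves {Daria, Esperanza, Mei, Miro, Rhea, Wes, and Yael} with no path to {Kira}, so the network splits into 2 components. Wiremu is a cut vertex.

Yes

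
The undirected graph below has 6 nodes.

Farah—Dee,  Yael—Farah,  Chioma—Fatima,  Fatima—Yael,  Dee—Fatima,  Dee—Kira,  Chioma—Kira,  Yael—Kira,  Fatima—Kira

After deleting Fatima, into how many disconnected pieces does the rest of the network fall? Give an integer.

1

Fatima's neighbors (Chioma, Dee, Kira, and Yael) remain reachable from one another through other ties, so the rest of the network stays in one piece.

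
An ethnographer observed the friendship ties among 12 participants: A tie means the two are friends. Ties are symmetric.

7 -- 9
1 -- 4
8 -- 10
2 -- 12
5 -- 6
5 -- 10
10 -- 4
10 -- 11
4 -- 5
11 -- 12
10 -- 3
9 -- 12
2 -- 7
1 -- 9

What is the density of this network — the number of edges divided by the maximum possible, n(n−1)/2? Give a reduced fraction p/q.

There are 14 edges and 12 nodes, so the maximum possible is C(12,2) = 66.
Density = 14/66 = 7/33.

7/33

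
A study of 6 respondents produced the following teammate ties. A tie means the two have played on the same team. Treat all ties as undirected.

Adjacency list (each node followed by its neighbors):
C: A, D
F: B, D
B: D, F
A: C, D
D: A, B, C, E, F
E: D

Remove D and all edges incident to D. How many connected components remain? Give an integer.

Without D, the remaining ties split the others into: {E}; {B, F}; {A, C}.
That's 3 separate components.

3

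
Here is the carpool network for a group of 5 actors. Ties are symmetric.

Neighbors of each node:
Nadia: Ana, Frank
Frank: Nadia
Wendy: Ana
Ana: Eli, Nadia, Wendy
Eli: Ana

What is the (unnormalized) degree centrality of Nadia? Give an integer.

Nadia is directly tied to Ana and Frank. That is 2 neighbors, so the degree of Nadia is 2.

2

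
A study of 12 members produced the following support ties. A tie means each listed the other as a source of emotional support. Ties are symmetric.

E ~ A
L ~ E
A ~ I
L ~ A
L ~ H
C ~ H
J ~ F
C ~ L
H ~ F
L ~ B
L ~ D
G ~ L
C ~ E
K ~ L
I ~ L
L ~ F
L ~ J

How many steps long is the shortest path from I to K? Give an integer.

One shortest route is I – L – K, which uses 2 edges, and I and K are not directly tied, so nothing shorter exists. So d(I,K) = 2.

2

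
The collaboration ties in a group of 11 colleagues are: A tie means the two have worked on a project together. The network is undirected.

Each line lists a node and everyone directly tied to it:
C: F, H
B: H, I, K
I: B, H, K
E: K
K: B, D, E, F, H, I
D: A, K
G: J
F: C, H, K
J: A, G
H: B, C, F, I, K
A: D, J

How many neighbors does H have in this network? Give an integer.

H is directly tied to B, C, F, I, and K. That is 5 neighbors, so the degree of H is 5.

5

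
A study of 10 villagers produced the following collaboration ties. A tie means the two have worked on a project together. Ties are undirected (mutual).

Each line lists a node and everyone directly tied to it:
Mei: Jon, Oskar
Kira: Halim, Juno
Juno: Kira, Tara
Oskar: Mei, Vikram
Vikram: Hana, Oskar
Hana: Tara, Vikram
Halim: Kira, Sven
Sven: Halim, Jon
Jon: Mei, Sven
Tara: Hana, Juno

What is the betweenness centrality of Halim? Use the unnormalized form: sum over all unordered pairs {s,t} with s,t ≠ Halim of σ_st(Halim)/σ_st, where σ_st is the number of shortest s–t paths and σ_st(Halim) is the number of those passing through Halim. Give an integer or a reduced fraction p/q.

Pairs whose geodesics pass through Halim — Kira–Sven: 1; Kira–Jon: 1; Kira–Mei: 1; Kira–Oskar: 1/2; Sven–Hana: 1/2; Sven–Tara: 1; Sven–Juno: 1; Jon–Tara: 1/2; Jon–Juno: 1; Mei–Juno: 1/2.
All other pairs contribute 0.
Summing the contributions gives betweenness(Halim) = 8.

8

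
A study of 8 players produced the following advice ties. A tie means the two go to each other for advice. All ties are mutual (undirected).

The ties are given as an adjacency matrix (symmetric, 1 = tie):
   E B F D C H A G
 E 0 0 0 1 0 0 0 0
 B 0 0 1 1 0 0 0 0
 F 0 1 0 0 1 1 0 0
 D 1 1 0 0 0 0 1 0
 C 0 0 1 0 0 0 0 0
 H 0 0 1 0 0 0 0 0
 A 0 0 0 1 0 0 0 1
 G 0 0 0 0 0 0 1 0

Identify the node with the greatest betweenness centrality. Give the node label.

D

Unnormalized betweenness of each node: A:6, B:12, C:0, D:14, E:0, F:11, G:0, H:0.
D has the largest value, 14, making it the main broker — the node through which the most shortest paths run.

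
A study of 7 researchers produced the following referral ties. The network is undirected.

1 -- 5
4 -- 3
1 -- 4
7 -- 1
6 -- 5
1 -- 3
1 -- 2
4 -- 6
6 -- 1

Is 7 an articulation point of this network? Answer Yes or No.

No

Even without 7, every remaining node can still reach every other (the residual graph is connected), so 7 is not a cut vertex.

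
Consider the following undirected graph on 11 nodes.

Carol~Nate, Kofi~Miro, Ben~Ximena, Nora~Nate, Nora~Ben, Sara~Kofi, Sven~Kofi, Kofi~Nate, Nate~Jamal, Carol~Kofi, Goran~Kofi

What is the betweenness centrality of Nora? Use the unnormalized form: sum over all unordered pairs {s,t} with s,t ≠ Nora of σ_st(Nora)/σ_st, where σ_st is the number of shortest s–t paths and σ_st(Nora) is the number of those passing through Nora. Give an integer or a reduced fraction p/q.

16

Pairs whose geodesics pass through Nora — Carol–Ben: 1; Carol–Ximena: 1; Jamal–Ben: 1; Jamal–Ximena: 1; Sven–Ben: 1; Sven–Ximena: 1; Sara–Ben: 1; Sara–Ximena: 1; Goran–Ben: 1; Goran–Ximena: 1; Ben–Kofi: 1; Ben–Miro: 1; Ben–Nate: 1; Kofi–Ximena: 1 … (+2 more pairs).
All other pairs contribute 0.
Summing the contributions gives betweenness(Nora) = 16.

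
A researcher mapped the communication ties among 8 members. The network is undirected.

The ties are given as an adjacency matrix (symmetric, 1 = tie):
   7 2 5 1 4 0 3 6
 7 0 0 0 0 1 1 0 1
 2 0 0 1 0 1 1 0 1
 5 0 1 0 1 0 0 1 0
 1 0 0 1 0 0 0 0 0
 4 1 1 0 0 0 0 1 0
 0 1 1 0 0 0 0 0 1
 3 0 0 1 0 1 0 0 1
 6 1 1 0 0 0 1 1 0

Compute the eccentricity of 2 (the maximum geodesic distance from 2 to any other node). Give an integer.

2

Distances from 2: 0:1, 1:2, 3:2, 4:1, 5:1, 6:1, 7:2.
The largest is 2 (to 1, 3, and 7), so the eccentricity of 2 is 2.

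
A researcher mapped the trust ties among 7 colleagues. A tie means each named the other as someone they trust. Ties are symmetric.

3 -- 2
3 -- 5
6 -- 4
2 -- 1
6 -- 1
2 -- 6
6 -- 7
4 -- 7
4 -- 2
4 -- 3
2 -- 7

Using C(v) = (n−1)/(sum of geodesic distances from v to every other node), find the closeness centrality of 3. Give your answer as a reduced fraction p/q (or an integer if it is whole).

2/3

Distances from 3: 1:2, 2:1, 4:1, 5:1, 6:2, 7:2. Sum = 9.
n = 7, so closeness = 6/9 = 2/3.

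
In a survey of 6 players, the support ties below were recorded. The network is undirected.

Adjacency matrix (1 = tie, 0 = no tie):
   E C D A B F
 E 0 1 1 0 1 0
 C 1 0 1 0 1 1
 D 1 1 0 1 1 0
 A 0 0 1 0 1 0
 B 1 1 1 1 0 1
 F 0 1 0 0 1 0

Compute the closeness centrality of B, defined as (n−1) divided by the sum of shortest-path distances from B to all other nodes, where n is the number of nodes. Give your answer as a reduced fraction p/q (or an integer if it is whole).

1

Distances from B: A:1, C:1, D:1, E:1, F:1. Sum = 5.
n = 6, so closeness = 5/5 = 1.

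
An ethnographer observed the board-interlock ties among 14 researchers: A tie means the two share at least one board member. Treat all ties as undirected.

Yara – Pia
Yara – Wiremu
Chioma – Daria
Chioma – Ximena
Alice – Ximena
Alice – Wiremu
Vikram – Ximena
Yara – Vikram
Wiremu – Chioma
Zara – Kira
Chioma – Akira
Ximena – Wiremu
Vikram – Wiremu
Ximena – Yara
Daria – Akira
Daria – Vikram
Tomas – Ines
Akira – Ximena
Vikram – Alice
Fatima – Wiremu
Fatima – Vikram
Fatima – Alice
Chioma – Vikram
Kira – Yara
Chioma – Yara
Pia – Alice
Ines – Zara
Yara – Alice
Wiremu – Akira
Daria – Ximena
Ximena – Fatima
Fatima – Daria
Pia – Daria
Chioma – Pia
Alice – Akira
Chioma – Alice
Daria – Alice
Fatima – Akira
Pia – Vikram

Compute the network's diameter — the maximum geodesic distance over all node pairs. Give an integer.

Eccentricity of each node (its greatest distance to any other): Akira:6, Alice:5, Chioma:5, Daria:6, Fatima:6, Ines:5, Kira:3, Pia:5, Tomas:6, Vikram:5, Wiremu:5, Ximena:5, Yara:4, Zara:4.
The maximum eccentricity is 6, realized for instance by the pair Fatima–Tomas via Fatima – Wiremu – Yara – Kira – Zara – Ines – Tomas. So the diameter is 6.

6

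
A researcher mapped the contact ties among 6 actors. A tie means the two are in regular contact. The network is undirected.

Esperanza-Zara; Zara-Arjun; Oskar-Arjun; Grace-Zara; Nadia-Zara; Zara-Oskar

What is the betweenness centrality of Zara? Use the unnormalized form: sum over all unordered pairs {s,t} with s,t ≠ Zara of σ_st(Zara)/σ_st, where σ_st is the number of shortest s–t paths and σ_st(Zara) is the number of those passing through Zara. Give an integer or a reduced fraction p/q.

Pairs whose geodesics pass through Zara — Oskar–Grace: 1; Oskar–Esperanza: 1; Oskar–Nadia: 1; Grace–Esperanza: 1; Grace–Nadia: 1; Grace–Arjun: 1; Esperanza–Nadia: 1; Esperanza–Arjun: 1; Nadia–Arjun: 1.
All other pairs contribute 0.
Summing the contributions gives betweenness(Zara) = 9.

9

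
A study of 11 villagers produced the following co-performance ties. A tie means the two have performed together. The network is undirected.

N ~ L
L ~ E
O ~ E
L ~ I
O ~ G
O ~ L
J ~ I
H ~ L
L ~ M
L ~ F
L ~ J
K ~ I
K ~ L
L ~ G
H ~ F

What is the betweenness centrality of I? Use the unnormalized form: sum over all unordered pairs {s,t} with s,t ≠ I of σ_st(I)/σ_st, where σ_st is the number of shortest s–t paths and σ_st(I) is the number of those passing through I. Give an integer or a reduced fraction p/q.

1/2

Pairs whose geodesics pass through I — K–J: 1/2.
All other pairs contribute 0.
Summing the contributions gives betweenness(I) = 1/2.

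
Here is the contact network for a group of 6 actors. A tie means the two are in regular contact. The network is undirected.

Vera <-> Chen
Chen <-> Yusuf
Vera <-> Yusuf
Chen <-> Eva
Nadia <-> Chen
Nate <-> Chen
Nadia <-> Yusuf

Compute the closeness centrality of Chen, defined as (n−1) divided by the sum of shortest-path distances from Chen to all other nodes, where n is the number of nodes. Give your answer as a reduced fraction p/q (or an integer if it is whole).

Distances from Chen: Eva:1, Nadia:1, Nate:1, Vera:1, Yusuf:1. Sum = 5.
n = 6, so closeness = 5/5 = 1.

1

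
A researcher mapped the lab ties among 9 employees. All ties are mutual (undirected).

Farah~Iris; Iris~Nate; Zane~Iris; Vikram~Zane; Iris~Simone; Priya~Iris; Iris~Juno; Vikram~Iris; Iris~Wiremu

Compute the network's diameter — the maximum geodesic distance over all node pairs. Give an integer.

2

Eccentricity of each node (its greatest distance to any other): Farah:2, Iris:1, Juno:2, Nate:2, Priya:2, Simone:2, Vikram:2, Wiremu:2, Zane:2.
The maximum eccentricity is 2, realized for instance by the pair Wiremu–Nate via Wiremu – Iris – Nate. So the diameter is 2.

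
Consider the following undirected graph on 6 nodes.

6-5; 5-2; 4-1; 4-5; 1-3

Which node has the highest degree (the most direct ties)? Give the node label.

5

Degrees — 1:2, 2:1, 3:1, 4:2, 5:3, 6:1.
The maximum is 3, attained only by 5.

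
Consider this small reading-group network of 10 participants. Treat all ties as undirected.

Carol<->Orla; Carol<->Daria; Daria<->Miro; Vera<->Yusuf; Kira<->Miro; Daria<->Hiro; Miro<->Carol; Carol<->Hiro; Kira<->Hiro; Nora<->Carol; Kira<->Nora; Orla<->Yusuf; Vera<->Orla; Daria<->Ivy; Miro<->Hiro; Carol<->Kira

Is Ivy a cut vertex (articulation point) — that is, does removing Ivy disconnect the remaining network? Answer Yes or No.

No

Even without Ivy, every remaining node can still reach every other (the residual graph is connected), so Ivy is not a cut vertex.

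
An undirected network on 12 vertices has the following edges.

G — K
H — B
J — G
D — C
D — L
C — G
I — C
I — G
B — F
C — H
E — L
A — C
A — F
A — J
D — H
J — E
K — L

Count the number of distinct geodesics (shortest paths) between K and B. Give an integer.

The shortest distance is 4. The length-4 paths are: K–L–D–H–B; K–G–C–H–B.
That gives 2 distinct shortest paths.

2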